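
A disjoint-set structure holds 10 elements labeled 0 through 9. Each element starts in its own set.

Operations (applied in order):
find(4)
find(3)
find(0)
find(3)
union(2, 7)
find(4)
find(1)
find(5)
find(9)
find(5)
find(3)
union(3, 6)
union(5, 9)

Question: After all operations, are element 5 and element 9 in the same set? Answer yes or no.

Answer: yes

Derivation:
Step 1: find(4) -> no change; set of 4 is {4}
Step 2: find(3) -> no change; set of 3 is {3}
Step 3: find(0) -> no change; set of 0 is {0}
Step 4: find(3) -> no change; set of 3 is {3}
Step 5: union(2, 7) -> merged; set of 2 now {2, 7}
Step 6: find(4) -> no change; set of 4 is {4}
Step 7: find(1) -> no change; set of 1 is {1}
Step 8: find(5) -> no change; set of 5 is {5}
Step 9: find(9) -> no change; set of 9 is {9}
Step 10: find(5) -> no change; set of 5 is {5}
Step 11: find(3) -> no change; set of 3 is {3}
Step 12: union(3, 6) -> merged; set of 3 now {3, 6}
Step 13: union(5, 9) -> merged; set of 5 now {5, 9}
Set of 5: {5, 9}; 9 is a member.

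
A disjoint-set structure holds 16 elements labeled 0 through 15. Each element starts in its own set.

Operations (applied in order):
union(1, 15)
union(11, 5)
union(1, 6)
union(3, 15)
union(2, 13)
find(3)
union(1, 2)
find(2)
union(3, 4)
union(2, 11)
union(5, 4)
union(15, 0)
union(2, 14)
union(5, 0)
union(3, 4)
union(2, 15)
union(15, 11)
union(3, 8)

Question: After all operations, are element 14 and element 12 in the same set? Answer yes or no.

Step 1: union(1, 15) -> merged; set of 1 now {1, 15}
Step 2: union(11, 5) -> merged; set of 11 now {5, 11}
Step 3: union(1, 6) -> merged; set of 1 now {1, 6, 15}
Step 4: union(3, 15) -> merged; set of 3 now {1, 3, 6, 15}
Step 5: union(2, 13) -> merged; set of 2 now {2, 13}
Step 6: find(3) -> no change; set of 3 is {1, 3, 6, 15}
Step 7: union(1, 2) -> merged; set of 1 now {1, 2, 3, 6, 13, 15}
Step 8: find(2) -> no change; set of 2 is {1, 2, 3, 6, 13, 15}
Step 9: union(3, 4) -> merged; set of 3 now {1, 2, 3, 4, 6, 13, 15}
Step 10: union(2, 11) -> merged; set of 2 now {1, 2, 3, 4, 5, 6, 11, 13, 15}
Step 11: union(5, 4) -> already same set; set of 5 now {1, 2, 3, 4, 5, 6, 11, 13, 15}
Step 12: union(15, 0) -> merged; set of 15 now {0, 1, 2, 3, 4, 5, 6, 11, 13, 15}
Step 13: union(2, 14) -> merged; set of 2 now {0, 1, 2, 3, 4, 5, 6, 11, 13, 14, 15}
Step 14: union(5, 0) -> already same set; set of 5 now {0, 1, 2, 3, 4, 5, 6, 11, 13, 14, 15}
Step 15: union(3, 4) -> already same set; set of 3 now {0, 1, 2, 3, 4, 5, 6, 11, 13, 14, 15}
Step 16: union(2, 15) -> already same set; set of 2 now {0, 1, 2, 3, 4, 5, 6, 11, 13, 14, 15}
Step 17: union(15, 11) -> already same set; set of 15 now {0, 1, 2, 3, 4, 5, 6, 11, 13, 14, 15}
Step 18: union(3, 8) -> merged; set of 3 now {0, 1, 2, 3, 4, 5, 6, 8, 11, 13, 14, 15}
Set of 14: {0, 1, 2, 3, 4, 5, 6, 8, 11, 13, 14, 15}; 12 is not a member.

Answer: no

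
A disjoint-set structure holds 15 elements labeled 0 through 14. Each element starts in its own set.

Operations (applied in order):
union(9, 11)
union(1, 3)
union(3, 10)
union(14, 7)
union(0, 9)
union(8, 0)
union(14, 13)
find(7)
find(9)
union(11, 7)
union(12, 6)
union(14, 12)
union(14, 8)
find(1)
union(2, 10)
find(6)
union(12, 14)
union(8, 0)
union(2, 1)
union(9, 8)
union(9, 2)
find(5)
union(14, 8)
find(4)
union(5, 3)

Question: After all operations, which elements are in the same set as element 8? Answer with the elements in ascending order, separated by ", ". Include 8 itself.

Answer: 0, 1, 2, 3, 5, 6, 7, 8, 9, 10, 11, 12, 13, 14

Derivation:
Step 1: union(9, 11) -> merged; set of 9 now {9, 11}
Step 2: union(1, 3) -> merged; set of 1 now {1, 3}
Step 3: union(3, 10) -> merged; set of 3 now {1, 3, 10}
Step 4: union(14, 7) -> merged; set of 14 now {7, 14}
Step 5: union(0, 9) -> merged; set of 0 now {0, 9, 11}
Step 6: union(8, 0) -> merged; set of 8 now {0, 8, 9, 11}
Step 7: union(14, 13) -> merged; set of 14 now {7, 13, 14}
Step 8: find(7) -> no change; set of 7 is {7, 13, 14}
Step 9: find(9) -> no change; set of 9 is {0, 8, 9, 11}
Step 10: union(11, 7) -> merged; set of 11 now {0, 7, 8, 9, 11, 13, 14}
Step 11: union(12, 6) -> merged; set of 12 now {6, 12}
Step 12: union(14, 12) -> merged; set of 14 now {0, 6, 7, 8, 9, 11, 12, 13, 14}
Step 13: union(14, 8) -> already same set; set of 14 now {0, 6, 7, 8, 9, 11, 12, 13, 14}
Step 14: find(1) -> no change; set of 1 is {1, 3, 10}
Step 15: union(2, 10) -> merged; set of 2 now {1, 2, 3, 10}
Step 16: find(6) -> no change; set of 6 is {0, 6, 7, 8, 9, 11, 12, 13, 14}
Step 17: union(12, 14) -> already same set; set of 12 now {0, 6, 7, 8, 9, 11, 12, 13, 14}
Step 18: union(8, 0) -> already same set; set of 8 now {0, 6, 7, 8, 9, 11, 12, 13, 14}
Step 19: union(2, 1) -> already same set; set of 2 now {1, 2, 3, 10}
Step 20: union(9, 8) -> already same set; set of 9 now {0, 6, 7, 8, 9, 11, 12, 13, 14}
Step 21: union(9, 2) -> merged; set of 9 now {0, 1, 2, 3, 6, 7, 8, 9, 10, 11, 12, 13, 14}
Step 22: find(5) -> no change; set of 5 is {5}
Step 23: union(14, 8) -> already same set; set of 14 now {0, 1, 2, 3, 6, 7, 8, 9, 10, 11, 12, 13, 14}
Step 24: find(4) -> no change; set of 4 is {4}
Step 25: union(5, 3) -> merged; set of 5 now {0, 1, 2, 3, 5, 6, 7, 8, 9, 10, 11, 12, 13, 14}
Component of 8: {0, 1, 2, 3, 5, 6, 7, 8, 9, 10, 11, 12, 13, 14}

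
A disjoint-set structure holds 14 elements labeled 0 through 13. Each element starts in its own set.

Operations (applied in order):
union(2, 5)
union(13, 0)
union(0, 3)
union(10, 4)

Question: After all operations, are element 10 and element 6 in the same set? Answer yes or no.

Answer: no

Derivation:
Step 1: union(2, 5) -> merged; set of 2 now {2, 5}
Step 2: union(13, 0) -> merged; set of 13 now {0, 13}
Step 3: union(0, 3) -> merged; set of 0 now {0, 3, 13}
Step 4: union(10, 4) -> merged; set of 10 now {4, 10}
Set of 10: {4, 10}; 6 is not a member.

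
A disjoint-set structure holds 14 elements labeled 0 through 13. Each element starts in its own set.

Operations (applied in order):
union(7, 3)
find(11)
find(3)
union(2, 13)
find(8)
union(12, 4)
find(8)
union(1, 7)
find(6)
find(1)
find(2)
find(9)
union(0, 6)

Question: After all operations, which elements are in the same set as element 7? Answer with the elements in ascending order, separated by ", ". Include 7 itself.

Step 1: union(7, 3) -> merged; set of 7 now {3, 7}
Step 2: find(11) -> no change; set of 11 is {11}
Step 3: find(3) -> no change; set of 3 is {3, 7}
Step 4: union(2, 13) -> merged; set of 2 now {2, 13}
Step 5: find(8) -> no change; set of 8 is {8}
Step 6: union(12, 4) -> merged; set of 12 now {4, 12}
Step 7: find(8) -> no change; set of 8 is {8}
Step 8: union(1, 7) -> merged; set of 1 now {1, 3, 7}
Step 9: find(6) -> no change; set of 6 is {6}
Step 10: find(1) -> no change; set of 1 is {1, 3, 7}
Step 11: find(2) -> no change; set of 2 is {2, 13}
Step 12: find(9) -> no change; set of 9 is {9}
Step 13: union(0, 6) -> merged; set of 0 now {0, 6}
Component of 7: {1, 3, 7}

Answer: 1, 3, 7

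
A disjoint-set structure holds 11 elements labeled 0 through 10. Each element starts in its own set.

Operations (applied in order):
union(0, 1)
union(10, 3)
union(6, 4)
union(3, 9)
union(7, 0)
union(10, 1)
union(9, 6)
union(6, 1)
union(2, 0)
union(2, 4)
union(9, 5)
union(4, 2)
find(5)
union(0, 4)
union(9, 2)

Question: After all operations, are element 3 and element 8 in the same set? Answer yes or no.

Step 1: union(0, 1) -> merged; set of 0 now {0, 1}
Step 2: union(10, 3) -> merged; set of 10 now {3, 10}
Step 3: union(6, 4) -> merged; set of 6 now {4, 6}
Step 4: union(3, 9) -> merged; set of 3 now {3, 9, 10}
Step 5: union(7, 0) -> merged; set of 7 now {0, 1, 7}
Step 6: union(10, 1) -> merged; set of 10 now {0, 1, 3, 7, 9, 10}
Step 7: union(9, 6) -> merged; set of 9 now {0, 1, 3, 4, 6, 7, 9, 10}
Step 8: union(6, 1) -> already same set; set of 6 now {0, 1, 3, 4, 6, 7, 9, 10}
Step 9: union(2, 0) -> merged; set of 2 now {0, 1, 2, 3, 4, 6, 7, 9, 10}
Step 10: union(2, 4) -> already same set; set of 2 now {0, 1, 2, 3, 4, 6, 7, 9, 10}
Step 11: union(9, 5) -> merged; set of 9 now {0, 1, 2, 3, 4, 5, 6, 7, 9, 10}
Step 12: union(4, 2) -> already same set; set of 4 now {0, 1, 2, 3, 4, 5, 6, 7, 9, 10}
Step 13: find(5) -> no change; set of 5 is {0, 1, 2, 3, 4, 5, 6, 7, 9, 10}
Step 14: union(0, 4) -> already same set; set of 0 now {0, 1, 2, 3, 4, 5, 6, 7, 9, 10}
Step 15: union(9, 2) -> already same set; set of 9 now {0, 1, 2, 3, 4, 5, 6, 7, 9, 10}
Set of 3: {0, 1, 2, 3, 4, 5, 6, 7, 9, 10}; 8 is not a member.

Answer: no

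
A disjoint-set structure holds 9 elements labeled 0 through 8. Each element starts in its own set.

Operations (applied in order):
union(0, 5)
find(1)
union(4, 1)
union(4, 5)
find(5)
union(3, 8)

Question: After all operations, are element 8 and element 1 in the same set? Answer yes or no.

Answer: no

Derivation:
Step 1: union(0, 5) -> merged; set of 0 now {0, 5}
Step 2: find(1) -> no change; set of 1 is {1}
Step 3: union(4, 1) -> merged; set of 4 now {1, 4}
Step 4: union(4, 5) -> merged; set of 4 now {0, 1, 4, 5}
Step 5: find(5) -> no change; set of 5 is {0, 1, 4, 5}
Step 6: union(3, 8) -> merged; set of 3 now {3, 8}
Set of 8: {3, 8}; 1 is not a member.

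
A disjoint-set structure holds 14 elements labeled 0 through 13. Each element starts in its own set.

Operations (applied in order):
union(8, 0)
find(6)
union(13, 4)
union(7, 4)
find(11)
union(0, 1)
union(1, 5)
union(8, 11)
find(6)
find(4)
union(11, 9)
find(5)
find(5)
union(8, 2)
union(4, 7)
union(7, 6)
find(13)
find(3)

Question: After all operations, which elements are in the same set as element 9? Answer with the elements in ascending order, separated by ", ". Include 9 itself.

Answer: 0, 1, 2, 5, 8, 9, 11

Derivation:
Step 1: union(8, 0) -> merged; set of 8 now {0, 8}
Step 2: find(6) -> no change; set of 6 is {6}
Step 3: union(13, 4) -> merged; set of 13 now {4, 13}
Step 4: union(7, 4) -> merged; set of 7 now {4, 7, 13}
Step 5: find(11) -> no change; set of 11 is {11}
Step 6: union(0, 1) -> merged; set of 0 now {0, 1, 8}
Step 7: union(1, 5) -> merged; set of 1 now {0, 1, 5, 8}
Step 8: union(8, 11) -> merged; set of 8 now {0, 1, 5, 8, 11}
Step 9: find(6) -> no change; set of 6 is {6}
Step 10: find(4) -> no change; set of 4 is {4, 7, 13}
Step 11: union(11, 9) -> merged; set of 11 now {0, 1, 5, 8, 9, 11}
Step 12: find(5) -> no change; set of 5 is {0, 1, 5, 8, 9, 11}
Step 13: find(5) -> no change; set of 5 is {0, 1, 5, 8, 9, 11}
Step 14: union(8, 2) -> merged; set of 8 now {0, 1, 2, 5, 8, 9, 11}
Step 15: union(4, 7) -> already same set; set of 4 now {4, 7, 13}
Step 16: union(7, 6) -> merged; set of 7 now {4, 6, 7, 13}
Step 17: find(13) -> no change; set of 13 is {4, 6, 7, 13}
Step 18: find(3) -> no change; set of 3 is {3}
Component of 9: {0, 1, 2, 5, 8, 9, 11}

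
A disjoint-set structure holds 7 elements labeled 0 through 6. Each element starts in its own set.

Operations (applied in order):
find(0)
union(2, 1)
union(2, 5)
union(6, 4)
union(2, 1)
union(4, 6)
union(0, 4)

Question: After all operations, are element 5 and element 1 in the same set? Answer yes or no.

Step 1: find(0) -> no change; set of 0 is {0}
Step 2: union(2, 1) -> merged; set of 2 now {1, 2}
Step 3: union(2, 5) -> merged; set of 2 now {1, 2, 5}
Step 4: union(6, 4) -> merged; set of 6 now {4, 6}
Step 5: union(2, 1) -> already same set; set of 2 now {1, 2, 5}
Step 6: union(4, 6) -> already same set; set of 4 now {4, 6}
Step 7: union(0, 4) -> merged; set of 0 now {0, 4, 6}
Set of 5: {1, 2, 5}; 1 is a member.

Answer: yes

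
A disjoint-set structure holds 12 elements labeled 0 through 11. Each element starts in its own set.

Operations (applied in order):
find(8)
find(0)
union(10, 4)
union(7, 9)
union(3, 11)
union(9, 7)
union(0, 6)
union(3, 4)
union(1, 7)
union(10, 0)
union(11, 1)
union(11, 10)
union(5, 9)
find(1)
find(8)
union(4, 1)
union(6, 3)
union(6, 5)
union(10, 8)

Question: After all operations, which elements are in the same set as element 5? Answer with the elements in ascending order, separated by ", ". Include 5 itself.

Step 1: find(8) -> no change; set of 8 is {8}
Step 2: find(0) -> no change; set of 0 is {0}
Step 3: union(10, 4) -> merged; set of 10 now {4, 10}
Step 4: union(7, 9) -> merged; set of 7 now {7, 9}
Step 5: union(3, 11) -> merged; set of 3 now {3, 11}
Step 6: union(9, 7) -> already same set; set of 9 now {7, 9}
Step 7: union(0, 6) -> merged; set of 0 now {0, 6}
Step 8: union(3, 4) -> merged; set of 3 now {3, 4, 10, 11}
Step 9: union(1, 7) -> merged; set of 1 now {1, 7, 9}
Step 10: union(10, 0) -> merged; set of 10 now {0, 3, 4, 6, 10, 11}
Step 11: union(11, 1) -> merged; set of 11 now {0, 1, 3, 4, 6, 7, 9, 10, 11}
Step 12: union(11, 10) -> already same set; set of 11 now {0, 1, 3, 4, 6, 7, 9, 10, 11}
Step 13: union(5, 9) -> merged; set of 5 now {0, 1, 3, 4, 5, 6, 7, 9, 10, 11}
Step 14: find(1) -> no change; set of 1 is {0, 1, 3, 4, 5, 6, 7, 9, 10, 11}
Step 15: find(8) -> no change; set of 8 is {8}
Step 16: union(4, 1) -> already same set; set of 4 now {0, 1, 3, 4, 5, 6, 7, 9, 10, 11}
Step 17: union(6, 3) -> already same set; set of 6 now {0, 1, 3, 4, 5, 6, 7, 9, 10, 11}
Step 18: union(6, 5) -> already same set; set of 6 now {0, 1, 3, 4, 5, 6, 7, 9, 10, 11}
Step 19: union(10, 8) -> merged; set of 10 now {0, 1, 3, 4, 5, 6, 7, 8, 9, 10, 11}
Component of 5: {0, 1, 3, 4, 5, 6, 7, 8, 9, 10, 11}

Answer: 0, 1, 3, 4, 5, 6, 7, 8, 9, 10, 11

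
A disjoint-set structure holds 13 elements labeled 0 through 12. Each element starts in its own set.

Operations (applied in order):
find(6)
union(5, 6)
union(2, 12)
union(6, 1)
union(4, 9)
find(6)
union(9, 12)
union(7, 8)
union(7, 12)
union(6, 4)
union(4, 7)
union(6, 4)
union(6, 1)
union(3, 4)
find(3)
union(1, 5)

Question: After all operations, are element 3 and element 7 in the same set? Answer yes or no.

Step 1: find(6) -> no change; set of 6 is {6}
Step 2: union(5, 6) -> merged; set of 5 now {5, 6}
Step 3: union(2, 12) -> merged; set of 2 now {2, 12}
Step 4: union(6, 1) -> merged; set of 6 now {1, 5, 6}
Step 5: union(4, 9) -> merged; set of 4 now {4, 9}
Step 6: find(6) -> no change; set of 6 is {1, 5, 6}
Step 7: union(9, 12) -> merged; set of 9 now {2, 4, 9, 12}
Step 8: union(7, 8) -> merged; set of 7 now {7, 8}
Step 9: union(7, 12) -> merged; set of 7 now {2, 4, 7, 8, 9, 12}
Step 10: union(6, 4) -> merged; set of 6 now {1, 2, 4, 5, 6, 7, 8, 9, 12}
Step 11: union(4, 7) -> already same set; set of 4 now {1, 2, 4, 5, 6, 7, 8, 9, 12}
Step 12: union(6, 4) -> already same set; set of 6 now {1, 2, 4, 5, 6, 7, 8, 9, 12}
Step 13: union(6, 1) -> already same set; set of 6 now {1, 2, 4, 5, 6, 7, 8, 9, 12}
Step 14: union(3, 4) -> merged; set of 3 now {1, 2, 3, 4, 5, 6, 7, 8, 9, 12}
Step 15: find(3) -> no change; set of 3 is {1, 2, 3, 4, 5, 6, 7, 8, 9, 12}
Step 16: union(1, 5) -> already same set; set of 1 now {1, 2, 3, 4, 5, 6, 7, 8, 9, 12}
Set of 3: {1, 2, 3, 4, 5, 6, 7, 8, 9, 12}; 7 is a member.

Answer: yes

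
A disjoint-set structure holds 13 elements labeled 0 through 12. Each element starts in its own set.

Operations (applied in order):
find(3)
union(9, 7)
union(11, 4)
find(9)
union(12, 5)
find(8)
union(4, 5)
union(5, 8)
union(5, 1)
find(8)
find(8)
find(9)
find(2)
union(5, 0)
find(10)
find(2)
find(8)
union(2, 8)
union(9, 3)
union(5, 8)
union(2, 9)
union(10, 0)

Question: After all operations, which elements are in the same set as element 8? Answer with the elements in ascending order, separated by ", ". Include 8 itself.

Step 1: find(3) -> no change; set of 3 is {3}
Step 2: union(9, 7) -> merged; set of 9 now {7, 9}
Step 3: union(11, 4) -> merged; set of 11 now {4, 11}
Step 4: find(9) -> no change; set of 9 is {7, 9}
Step 5: union(12, 5) -> merged; set of 12 now {5, 12}
Step 6: find(8) -> no change; set of 8 is {8}
Step 7: union(4, 5) -> merged; set of 4 now {4, 5, 11, 12}
Step 8: union(5, 8) -> merged; set of 5 now {4, 5, 8, 11, 12}
Step 9: union(5, 1) -> merged; set of 5 now {1, 4, 5, 8, 11, 12}
Step 10: find(8) -> no change; set of 8 is {1, 4, 5, 8, 11, 12}
Step 11: find(8) -> no change; set of 8 is {1, 4, 5, 8, 11, 12}
Step 12: find(9) -> no change; set of 9 is {7, 9}
Step 13: find(2) -> no change; set of 2 is {2}
Step 14: union(5, 0) -> merged; set of 5 now {0, 1, 4, 5, 8, 11, 12}
Step 15: find(10) -> no change; set of 10 is {10}
Step 16: find(2) -> no change; set of 2 is {2}
Step 17: find(8) -> no change; set of 8 is {0, 1, 4, 5, 8, 11, 12}
Step 18: union(2, 8) -> merged; set of 2 now {0, 1, 2, 4, 5, 8, 11, 12}
Step 19: union(9, 3) -> merged; set of 9 now {3, 7, 9}
Step 20: union(5, 8) -> already same set; set of 5 now {0, 1, 2, 4, 5, 8, 11, 12}
Step 21: union(2, 9) -> merged; set of 2 now {0, 1, 2, 3, 4, 5, 7, 8, 9, 11, 12}
Step 22: union(10, 0) -> merged; set of 10 now {0, 1, 2, 3, 4, 5, 7, 8, 9, 10, 11, 12}
Component of 8: {0, 1, 2, 3, 4, 5, 7, 8, 9, 10, 11, 12}

Answer: 0, 1, 2, 3, 4, 5, 7, 8, 9, 10, 11, 12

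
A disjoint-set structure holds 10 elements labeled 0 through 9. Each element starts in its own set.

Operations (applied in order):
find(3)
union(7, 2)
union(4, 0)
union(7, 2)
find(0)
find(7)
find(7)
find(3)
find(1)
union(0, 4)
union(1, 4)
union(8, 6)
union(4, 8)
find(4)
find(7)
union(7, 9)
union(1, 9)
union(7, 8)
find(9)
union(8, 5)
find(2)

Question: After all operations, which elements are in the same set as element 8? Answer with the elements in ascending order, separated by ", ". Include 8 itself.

Answer: 0, 1, 2, 4, 5, 6, 7, 8, 9

Derivation:
Step 1: find(3) -> no change; set of 3 is {3}
Step 2: union(7, 2) -> merged; set of 7 now {2, 7}
Step 3: union(4, 0) -> merged; set of 4 now {0, 4}
Step 4: union(7, 2) -> already same set; set of 7 now {2, 7}
Step 5: find(0) -> no change; set of 0 is {0, 4}
Step 6: find(7) -> no change; set of 7 is {2, 7}
Step 7: find(7) -> no change; set of 7 is {2, 7}
Step 8: find(3) -> no change; set of 3 is {3}
Step 9: find(1) -> no change; set of 1 is {1}
Step 10: union(0, 4) -> already same set; set of 0 now {0, 4}
Step 11: union(1, 4) -> merged; set of 1 now {0, 1, 4}
Step 12: union(8, 6) -> merged; set of 8 now {6, 8}
Step 13: union(4, 8) -> merged; set of 4 now {0, 1, 4, 6, 8}
Step 14: find(4) -> no change; set of 4 is {0, 1, 4, 6, 8}
Step 15: find(7) -> no change; set of 7 is {2, 7}
Step 16: union(7, 9) -> merged; set of 7 now {2, 7, 9}
Step 17: union(1, 9) -> merged; set of 1 now {0, 1, 2, 4, 6, 7, 8, 9}
Step 18: union(7, 8) -> already same set; set of 7 now {0, 1, 2, 4, 6, 7, 8, 9}
Step 19: find(9) -> no change; set of 9 is {0, 1, 2, 4, 6, 7, 8, 9}
Step 20: union(8, 5) -> merged; set of 8 now {0, 1, 2, 4, 5, 6, 7, 8, 9}
Step 21: find(2) -> no change; set of 2 is {0, 1, 2, 4, 5, 6, 7, 8, 9}
Component of 8: {0, 1, 2, 4, 5, 6, 7, 8, 9}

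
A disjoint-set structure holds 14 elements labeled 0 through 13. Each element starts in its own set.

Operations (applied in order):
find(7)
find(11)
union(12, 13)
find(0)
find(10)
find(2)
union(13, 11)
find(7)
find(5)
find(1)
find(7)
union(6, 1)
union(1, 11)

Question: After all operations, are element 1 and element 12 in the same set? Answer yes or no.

Answer: yes

Derivation:
Step 1: find(7) -> no change; set of 7 is {7}
Step 2: find(11) -> no change; set of 11 is {11}
Step 3: union(12, 13) -> merged; set of 12 now {12, 13}
Step 4: find(0) -> no change; set of 0 is {0}
Step 5: find(10) -> no change; set of 10 is {10}
Step 6: find(2) -> no change; set of 2 is {2}
Step 7: union(13, 11) -> merged; set of 13 now {11, 12, 13}
Step 8: find(7) -> no change; set of 7 is {7}
Step 9: find(5) -> no change; set of 5 is {5}
Step 10: find(1) -> no change; set of 1 is {1}
Step 11: find(7) -> no change; set of 7 is {7}
Step 12: union(6, 1) -> merged; set of 6 now {1, 6}
Step 13: union(1, 11) -> merged; set of 1 now {1, 6, 11, 12, 13}
Set of 1: {1, 6, 11, 12, 13}; 12 is a member.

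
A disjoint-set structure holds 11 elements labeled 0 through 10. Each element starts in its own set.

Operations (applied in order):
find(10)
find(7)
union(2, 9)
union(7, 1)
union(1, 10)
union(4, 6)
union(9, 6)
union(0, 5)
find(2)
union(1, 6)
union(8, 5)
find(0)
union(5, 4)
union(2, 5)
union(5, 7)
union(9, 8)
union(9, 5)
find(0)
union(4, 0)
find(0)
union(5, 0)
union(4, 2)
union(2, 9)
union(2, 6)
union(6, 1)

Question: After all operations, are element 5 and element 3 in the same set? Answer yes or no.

Answer: no

Derivation:
Step 1: find(10) -> no change; set of 10 is {10}
Step 2: find(7) -> no change; set of 7 is {7}
Step 3: union(2, 9) -> merged; set of 2 now {2, 9}
Step 4: union(7, 1) -> merged; set of 7 now {1, 7}
Step 5: union(1, 10) -> merged; set of 1 now {1, 7, 10}
Step 6: union(4, 6) -> merged; set of 4 now {4, 6}
Step 7: union(9, 6) -> merged; set of 9 now {2, 4, 6, 9}
Step 8: union(0, 5) -> merged; set of 0 now {0, 5}
Step 9: find(2) -> no change; set of 2 is {2, 4, 6, 9}
Step 10: union(1, 6) -> merged; set of 1 now {1, 2, 4, 6, 7, 9, 10}
Step 11: union(8, 5) -> merged; set of 8 now {0, 5, 8}
Step 12: find(0) -> no change; set of 0 is {0, 5, 8}
Step 13: union(5, 4) -> merged; set of 5 now {0, 1, 2, 4, 5, 6, 7, 8, 9, 10}
Step 14: union(2, 5) -> already same set; set of 2 now {0, 1, 2, 4, 5, 6, 7, 8, 9, 10}
Step 15: union(5, 7) -> already same set; set of 5 now {0, 1, 2, 4, 5, 6, 7, 8, 9, 10}
Step 16: union(9, 8) -> already same set; set of 9 now {0, 1, 2, 4, 5, 6, 7, 8, 9, 10}
Step 17: union(9, 5) -> already same set; set of 9 now {0, 1, 2, 4, 5, 6, 7, 8, 9, 10}
Step 18: find(0) -> no change; set of 0 is {0, 1, 2, 4, 5, 6, 7, 8, 9, 10}
Step 19: union(4, 0) -> already same set; set of 4 now {0, 1, 2, 4, 5, 6, 7, 8, 9, 10}
Step 20: find(0) -> no change; set of 0 is {0, 1, 2, 4, 5, 6, 7, 8, 9, 10}
Step 21: union(5, 0) -> already same set; set of 5 now {0, 1, 2, 4, 5, 6, 7, 8, 9, 10}
Step 22: union(4, 2) -> already same set; set of 4 now {0, 1, 2, 4, 5, 6, 7, 8, 9, 10}
Step 23: union(2, 9) -> already same set; set of 2 now {0, 1, 2, 4, 5, 6, 7, 8, 9, 10}
Step 24: union(2, 6) -> already same set; set of 2 now {0, 1, 2, 4, 5, 6, 7, 8, 9, 10}
Step 25: union(6, 1) -> already same set; set of 6 now {0, 1, 2, 4, 5, 6, 7, 8, 9, 10}
Set of 5: {0, 1, 2, 4, 5, 6, 7, 8, 9, 10}; 3 is not a member.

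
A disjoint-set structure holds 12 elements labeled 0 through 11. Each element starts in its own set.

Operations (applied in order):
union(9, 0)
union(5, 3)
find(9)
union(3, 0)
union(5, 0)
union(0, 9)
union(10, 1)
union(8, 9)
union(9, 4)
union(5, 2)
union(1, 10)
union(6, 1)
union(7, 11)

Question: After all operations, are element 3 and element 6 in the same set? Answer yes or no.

Step 1: union(9, 0) -> merged; set of 9 now {0, 9}
Step 2: union(5, 3) -> merged; set of 5 now {3, 5}
Step 3: find(9) -> no change; set of 9 is {0, 9}
Step 4: union(3, 0) -> merged; set of 3 now {0, 3, 5, 9}
Step 5: union(5, 0) -> already same set; set of 5 now {0, 3, 5, 9}
Step 6: union(0, 9) -> already same set; set of 0 now {0, 3, 5, 9}
Step 7: union(10, 1) -> merged; set of 10 now {1, 10}
Step 8: union(8, 9) -> merged; set of 8 now {0, 3, 5, 8, 9}
Step 9: union(9, 4) -> merged; set of 9 now {0, 3, 4, 5, 8, 9}
Step 10: union(5, 2) -> merged; set of 5 now {0, 2, 3, 4, 5, 8, 9}
Step 11: union(1, 10) -> already same set; set of 1 now {1, 10}
Step 12: union(6, 1) -> merged; set of 6 now {1, 6, 10}
Step 13: union(7, 11) -> merged; set of 7 now {7, 11}
Set of 3: {0, 2, 3, 4, 5, 8, 9}; 6 is not a member.

Answer: no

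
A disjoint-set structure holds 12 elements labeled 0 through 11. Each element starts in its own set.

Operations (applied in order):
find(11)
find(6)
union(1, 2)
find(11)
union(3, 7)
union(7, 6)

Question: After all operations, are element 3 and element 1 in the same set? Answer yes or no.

Step 1: find(11) -> no change; set of 11 is {11}
Step 2: find(6) -> no change; set of 6 is {6}
Step 3: union(1, 2) -> merged; set of 1 now {1, 2}
Step 4: find(11) -> no change; set of 11 is {11}
Step 5: union(3, 7) -> merged; set of 3 now {3, 7}
Step 6: union(7, 6) -> merged; set of 7 now {3, 6, 7}
Set of 3: {3, 6, 7}; 1 is not a member.

Answer: no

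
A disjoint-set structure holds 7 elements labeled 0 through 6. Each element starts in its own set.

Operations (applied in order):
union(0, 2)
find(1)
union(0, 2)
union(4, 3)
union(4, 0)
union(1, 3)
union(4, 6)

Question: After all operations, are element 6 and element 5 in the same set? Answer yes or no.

Answer: no

Derivation:
Step 1: union(0, 2) -> merged; set of 0 now {0, 2}
Step 2: find(1) -> no change; set of 1 is {1}
Step 3: union(0, 2) -> already same set; set of 0 now {0, 2}
Step 4: union(4, 3) -> merged; set of 4 now {3, 4}
Step 5: union(4, 0) -> merged; set of 4 now {0, 2, 3, 4}
Step 6: union(1, 3) -> merged; set of 1 now {0, 1, 2, 3, 4}
Step 7: union(4, 6) -> merged; set of 4 now {0, 1, 2, 3, 4, 6}
Set of 6: {0, 1, 2, 3, 4, 6}; 5 is not a member.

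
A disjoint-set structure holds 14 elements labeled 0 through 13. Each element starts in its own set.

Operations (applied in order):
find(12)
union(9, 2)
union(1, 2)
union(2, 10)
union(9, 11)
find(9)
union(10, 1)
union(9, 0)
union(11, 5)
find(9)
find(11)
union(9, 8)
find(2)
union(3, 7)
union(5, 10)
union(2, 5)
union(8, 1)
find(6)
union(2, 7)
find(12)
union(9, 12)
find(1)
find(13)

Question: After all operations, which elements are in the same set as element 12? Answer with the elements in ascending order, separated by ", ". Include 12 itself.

Answer: 0, 1, 2, 3, 5, 7, 8, 9, 10, 11, 12

Derivation:
Step 1: find(12) -> no change; set of 12 is {12}
Step 2: union(9, 2) -> merged; set of 9 now {2, 9}
Step 3: union(1, 2) -> merged; set of 1 now {1, 2, 9}
Step 4: union(2, 10) -> merged; set of 2 now {1, 2, 9, 10}
Step 5: union(9, 11) -> merged; set of 9 now {1, 2, 9, 10, 11}
Step 6: find(9) -> no change; set of 9 is {1, 2, 9, 10, 11}
Step 7: union(10, 1) -> already same set; set of 10 now {1, 2, 9, 10, 11}
Step 8: union(9, 0) -> merged; set of 9 now {0, 1, 2, 9, 10, 11}
Step 9: union(11, 5) -> merged; set of 11 now {0, 1, 2, 5, 9, 10, 11}
Step 10: find(9) -> no change; set of 9 is {0, 1, 2, 5, 9, 10, 11}
Step 11: find(11) -> no change; set of 11 is {0, 1, 2, 5, 9, 10, 11}
Step 12: union(9, 8) -> merged; set of 9 now {0, 1, 2, 5, 8, 9, 10, 11}
Step 13: find(2) -> no change; set of 2 is {0, 1, 2, 5, 8, 9, 10, 11}
Step 14: union(3, 7) -> merged; set of 3 now {3, 7}
Step 15: union(5, 10) -> already same set; set of 5 now {0, 1, 2, 5, 8, 9, 10, 11}
Step 16: union(2, 5) -> already same set; set of 2 now {0, 1, 2, 5, 8, 9, 10, 11}
Step 17: union(8, 1) -> already same set; set of 8 now {0, 1, 2, 5, 8, 9, 10, 11}
Step 18: find(6) -> no change; set of 6 is {6}
Step 19: union(2, 7) -> merged; set of 2 now {0, 1, 2, 3, 5, 7, 8, 9, 10, 11}
Step 20: find(12) -> no change; set of 12 is {12}
Step 21: union(9, 12) -> merged; set of 9 now {0, 1, 2, 3, 5, 7, 8, 9, 10, 11, 12}
Step 22: find(1) -> no change; set of 1 is {0, 1, 2, 3, 5, 7, 8, 9, 10, 11, 12}
Step 23: find(13) -> no change; set of 13 is {13}
Component of 12: {0, 1, 2, 3, 5, 7, 8, 9, 10, 11, 12}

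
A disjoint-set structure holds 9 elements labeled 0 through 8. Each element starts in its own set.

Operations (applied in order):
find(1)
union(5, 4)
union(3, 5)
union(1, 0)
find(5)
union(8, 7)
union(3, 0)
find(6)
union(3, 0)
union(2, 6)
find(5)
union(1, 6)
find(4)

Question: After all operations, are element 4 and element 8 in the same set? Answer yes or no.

Step 1: find(1) -> no change; set of 1 is {1}
Step 2: union(5, 4) -> merged; set of 5 now {4, 5}
Step 3: union(3, 5) -> merged; set of 3 now {3, 4, 5}
Step 4: union(1, 0) -> merged; set of 1 now {0, 1}
Step 5: find(5) -> no change; set of 5 is {3, 4, 5}
Step 6: union(8, 7) -> merged; set of 8 now {7, 8}
Step 7: union(3, 0) -> merged; set of 3 now {0, 1, 3, 4, 5}
Step 8: find(6) -> no change; set of 6 is {6}
Step 9: union(3, 0) -> already same set; set of 3 now {0, 1, 3, 4, 5}
Step 10: union(2, 6) -> merged; set of 2 now {2, 6}
Step 11: find(5) -> no change; set of 5 is {0, 1, 3, 4, 5}
Step 12: union(1, 6) -> merged; set of 1 now {0, 1, 2, 3, 4, 5, 6}
Step 13: find(4) -> no change; set of 4 is {0, 1, 2, 3, 4, 5, 6}
Set of 4: {0, 1, 2, 3, 4, 5, 6}; 8 is not a member.

Answer: no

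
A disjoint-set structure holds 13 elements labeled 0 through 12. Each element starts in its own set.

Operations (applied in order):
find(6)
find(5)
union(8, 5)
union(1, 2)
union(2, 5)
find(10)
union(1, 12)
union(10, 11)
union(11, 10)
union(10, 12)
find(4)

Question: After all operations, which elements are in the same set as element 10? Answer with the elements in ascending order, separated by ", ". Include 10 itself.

Step 1: find(6) -> no change; set of 6 is {6}
Step 2: find(5) -> no change; set of 5 is {5}
Step 3: union(8, 5) -> merged; set of 8 now {5, 8}
Step 4: union(1, 2) -> merged; set of 1 now {1, 2}
Step 5: union(2, 5) -> merged; set of 2 now {1, 2, 5, 8}
Step 6: find(10) -> no change; set of 10 is {10}
Step 7: union(1, 12) -> merged; set of 1 now {1, 2, 5, 8, 12}
Step 8: union(10, 11) -> merged; set of 10 now {10, 11}
Step 9: union(11, 10) -> already same set; set of 11 now {10, 11}
Step 10: union(10, 12) -> merged; set of 10 now {1, 2, 5, 8, 10, 11, 12}
Step 11: find(4) -> no change; set of 4 is {4}
Component of 10: {1, 2, 5, 8, 10, 11, 12}

Answer: 1, 2, 5, 8, 10, 11, 12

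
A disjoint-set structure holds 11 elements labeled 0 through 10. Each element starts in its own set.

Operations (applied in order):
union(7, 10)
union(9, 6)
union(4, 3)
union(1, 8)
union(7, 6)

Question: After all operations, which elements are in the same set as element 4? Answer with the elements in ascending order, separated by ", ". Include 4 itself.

Answer: 3, 4

Derivation:
Step 1: union(7, 10) -> merged; set of 7 now {7, 10}
Step 2: union(9, 6) -> merged; set of 9 now {6, 9}
Step 3: union(4, 3) -> merged; set of 4 now {3, 4}
Step 4: union(1, 8) -> merged; set of 1 now {1, 8}
Step 5: union(7, 6) -> merged; set of 7 now {6, 7, 9, 10}
Component of 4: {3, 4}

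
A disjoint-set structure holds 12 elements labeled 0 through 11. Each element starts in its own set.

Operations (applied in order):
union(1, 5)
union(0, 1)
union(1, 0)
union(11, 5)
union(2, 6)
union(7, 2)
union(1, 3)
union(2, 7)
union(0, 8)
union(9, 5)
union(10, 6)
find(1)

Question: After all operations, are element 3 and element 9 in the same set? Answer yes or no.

Step 1: union(1, 5) -> merged; set of 1 now {1, 5}
Step 2: union(0, 1) -> merged; set of 0 now {0, 1, 5}
Step 3: union(1, 0) -> already same set; set of 1 now {0, 1, 5}
Step 4: union(11, 5) -> merged; set of 11 now {0, 1, 5, 11}
Step 5: union(2, 6) -> merged; set of 2 now {2, 6}
Step 6: union(7, 2) -> merged; set of 7 now {2, 6, 7}
Step 7: union(1, 3) -> merged; set of 1 now {0, 1, 3, 5, 11}
Step 8: union(2, 7) -> already same set; set of 2 now {2, 6, 7}
Step 9: union(0, 8) -> merged; set of 0 now {0, 1, 3, 5, 8, 11}
Step 10: union(9, 5) -> merged; set of 9 now {0, 1, 3, 5, 8, 9, 11}
Step 11: union(10, 6) -> merged; set of 10 now {2, 6, 7, 10}
Step 12: find(1) -> no change; set of 1 is {0, 1, 3, 5, 8, 9, 11}
Set of 3: {0, 1, 3, 5, 8, 9, 11}; 9 is a member.

Answer: yes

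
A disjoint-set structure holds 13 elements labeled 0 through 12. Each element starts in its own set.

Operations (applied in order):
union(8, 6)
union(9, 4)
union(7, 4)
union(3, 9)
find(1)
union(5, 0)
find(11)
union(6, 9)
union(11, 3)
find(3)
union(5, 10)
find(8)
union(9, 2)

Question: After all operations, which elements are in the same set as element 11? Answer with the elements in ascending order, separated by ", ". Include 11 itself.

Step 1: union(8, 6) -> merged; set of 8 now {6, 8}
Step 2: union(9, 4) -> merged; set of 9 now {4, 9}
Step 3: union(7, 4) -> merged; set of 7 now {4, 7, 9}
Step 4: union(3, 9) -> merged; set of 3 now {3, 4, 7, 9}
Step 5: find(1) -> no change; set of 1 is {1}
Step 6: union(5, 0) -> merged; set of 5 now {0, 5}
Step 7: find(11) -> no change; set of 11 is {11}
Step 8: union(6, 9) -> merged; set of 6 now {3, 4, 6, 7, 8, 9}
Step 9: union(11, 3) -> merged; set of 11 now {3, 4, 6, 7, 8, 9, 11}
Step 10: find(3) -> no change; set of 3 is {3, 4, 6, 7, 8, 9, 11}
Step 11: union(5, 10) -> merged; set of 5 now {0, 5, 10}
Step 12: find(8) -> no change; set of 8 is {3, 4, 6, 7, 8, 9, 11}
Step 13: union(9, 2) -> merged; set of 9 now {2, 3, 4, 6, 7, 8, 9, 11}
Component of 11: {2, 3, 4, 6, 7, 8, 9, 11}

Answer: 2, 3, 4, 6, 7, 8, 9, 11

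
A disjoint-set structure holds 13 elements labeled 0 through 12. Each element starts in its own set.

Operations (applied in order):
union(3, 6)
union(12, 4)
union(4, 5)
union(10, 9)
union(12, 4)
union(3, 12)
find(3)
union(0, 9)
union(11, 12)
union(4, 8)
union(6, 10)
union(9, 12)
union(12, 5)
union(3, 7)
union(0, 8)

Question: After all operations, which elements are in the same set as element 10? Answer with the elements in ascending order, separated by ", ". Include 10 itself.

Answer: 0, 3, 4, 5, 6, 7, 8, 9, 10, 11, 12

Derivation:
Step 1: union(3, 6) -> merged; set of 3 now {3, 6}
Step 2: union(12, 4) -> merged; set of 12 now {4, 12}
Step 3: union(4, 5) -> merged; set of 4 now {4, 5, 12}
Step 4: union(10, 9) -> merged; set of 10 now {9, 10}
Step 5: union(12, 4) -> already same set; set of 12 now {4, 5, 12}
Step 6: union(3, 12) -> merged; set of 3 now {3, 4, 5, 6, 12}
Step 7: find(3) -> no change; set of 3 is {3, 4, 5, 6, 12}
Step 8: union(0, 9) -> merged; set of 0 now {0, 9, 10}
Step 9: union(11, 12) -> merged; set of 11 now {3, 4, 5, 6, 11, 12}
Step 10: union(4, 8) -> merged; set of 4 now {3, 4, 5, 6, 8, 11, 12}
Step 11: union(6, 10) -> merged; set of 6 now {0, 3, 4, 5, 6, 8, 9, 10, 11, 12}
Step 12: union(9, 12) -> already same set; set of 9 now {0, 3, 4, 5, 6, 8, 9, 10, 11, 12}
Step 13: union(12, 5) -> already same set; set of 12 now {0, 3, 4, 5, 6, 8, 9, 10, 11, 12}
Step 14: union(3, 7) -> merged; set of 3 now {0, 3, 4, 5, 6, 7, 8, 9, 10, 11, 12}
Step 15: union(0, 8) -> already same set; set of 0 now {0, 3, 4, 5, 6, 7, 8, 9, 10, 11, 12}
Component of 10: {0, 3, 4, 5, 6, 7, 8, 9, 10, 11, 12}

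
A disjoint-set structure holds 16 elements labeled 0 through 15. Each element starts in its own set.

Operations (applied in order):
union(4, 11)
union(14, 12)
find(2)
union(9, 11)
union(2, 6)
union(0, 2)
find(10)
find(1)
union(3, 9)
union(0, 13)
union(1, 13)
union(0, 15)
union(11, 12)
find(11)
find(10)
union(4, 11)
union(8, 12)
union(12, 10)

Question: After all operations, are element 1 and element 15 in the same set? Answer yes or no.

Step 1: union(4, 11) -> merged; set of 4 now {4, 11}
Step 2: union(14, 12) -> merged; set of 14 now {12, 14}
Step 3: find(2) -> no change; set of 2 is {2}
Step 4: union(9, 11) -> merged; set of 9 now {4, 9, 11}
Step 5: union(2, 6) -> merged; set of 2 now {2, 6}
Step 6: union(0, 2) -> merged; set of 0 now {0, 2, 6}
Step 7: find(10) -> no change; set of 10 is {10}
Step 8: find(1) -> no change; set of 1 is {1}
Step 9: union(3, 9) -> merged; set of 3 now {3, 4, 9, 11}
Step 10: union(0, 13) -> merged; set of 0 now {0, 2, 6, 13}
Step 11: union(1, 13) -> merged; set of 1 now {0, 1, 2, 6, 13}
Step 12: union(0, 15) -> merged; set of 0 now {0, 1, 2, 6, 13, 15}
Step 13: union(11, 12) -> merged; set of 11 now {3, 4, 9, 11, 12, 14}
Step 14: find(11) -> no change; set of 11 is {3, 4, 9, 11, 12, 14}
Step 15: find(10) -> no change; set of 10 is {10}
Step 16: union(4, 11) -> already same set; set of 4 now {3, 4, 9, 11, 12, 14}
Step 17: union(8, 12) -> merged; set of 8 now {3, 4, 8, 9, 11, 12, 14}
Step 18: union(12, 10) -> merged; set of 12 now {3, 4, 8, 9, 10, 11, 12, 14}
Set of 1: {0, 1, 2, 6, 13, 15}; 15 is a member.

Answer: yes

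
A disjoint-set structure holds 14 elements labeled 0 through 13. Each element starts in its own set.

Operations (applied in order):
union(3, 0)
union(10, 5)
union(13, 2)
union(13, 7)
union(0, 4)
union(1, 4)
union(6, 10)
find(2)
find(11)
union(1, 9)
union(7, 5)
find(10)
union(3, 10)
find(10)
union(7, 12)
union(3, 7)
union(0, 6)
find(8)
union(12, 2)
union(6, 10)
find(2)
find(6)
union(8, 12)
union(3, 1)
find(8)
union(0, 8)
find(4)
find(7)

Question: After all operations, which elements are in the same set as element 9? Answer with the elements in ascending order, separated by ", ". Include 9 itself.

Step 1: union(3, 0) -> merged; set of 3 now {0, 3}
Step 2: union(10, 5) -> merged; set of 10 now {5, 10}
Step 3: union(13, 2) -> merged; set of 13 now {2, 13}
Step 4: union(13, 7) -> merged; set of 13 now {2, 7, 13}
Step 5: union(0, 4) -> merged; set of 0 now {0, 3, 4}
Step 6: union(1, 4) -> merged; set of 1 now {0, 1, 3, 4}
Step 7: union(6, 10) -> merged; set of 6 now {5, 6, 10}
Step 8: find(2) -> no change; set of 2 is {2, 7, 13}
Step 9: find(11) -> no change; set of 11 is {11}
Step 10: union(1, 9) -> merged; set of 1 now {0, 1, 3, 4, 9}
Step 11: union(7, 5) -> merged; set of 7 now {2, 5, 6, 7, 10, 13}
Step 12: find(10) -> no change; set of 10 is {2, 5, 6, 7, 10, 13}
Step 13: union(3, 10) -> merged; set of 3 now {0, 1, 2, 3, 4, 5, 6, 7, 9, 10, 13}
Step 14: find(10) -> no change; set of 10 is {0, 1, 2, 3, 4, 5, 6, 7, 9, 10, 13}
Step 15: union(7, 12) -> merged; set of 7 now {0, 1, 2, 3, 4, 5, 6, 7, 9, 10, 12, 13}
Step 16: union(3, 7) -> already same set; set of 3 now {0, 1, 2, 3, 4, 5, 6, 7, 9, 10, 12, 13}
Step 17: union(0, 6) -> already same set; set of 0 now {0, 1, 2, 3, 4, 5, 6, 7, 9, 10, 12, 13}
Step 18: find(8) -> no change; set of 8 is {8}
Step 19: union(12, 2) -> already same set; set of 12 now {0, 1, 2, 3, 4, 5, 6, 7, 9, 10, 12, 13}
Step 20: union(6, 10) -> already same set; set of 6 now {0, 1, 2, 3, 4, 5, 6, 7, 9, 10, 12, 13}
Step 21: find(2) -> no change; set of 2 is {0, 1, 2, 3, 4, 5, 6, 7, 9, 10, 12, 13}
Step 22: find(6) -> no change; set of 6 is {0, 1, 2, 3, 4, 5, 6, 7, 9, 10, 12, 13}
Step 23: union(8, 12) -> merged; set of 8 now {0, 1, 2, 3, 4, 5, 6, 7, 8, 9, 10, 12, 13}
Step 24: union(3, 1) -> already same set; set of 3 now {0, 1, 2, 3, 4, 5, 6, 7, 8, 9, 10, 12, 13}
Step 25: find(8) -> no change; set of 8 is {0, 1, 2, 3, 4, 5, 6, 7, 8, 9, 10, 12, 13}
Step 26: union(0, 8) -> already same set; set of 0 now {0, 1, 2, 3, 4, 5, 6, 7, 8, 9, 10, 12, 13}
Step 27: find(4) -> no change; set of 4 is {0, 1, 2, 3, 4, 5, 6, 7, 8, 9, 10, 12, 13}
Step 28: find(7) -> no change; set of 7 is {0, 1, 2, 3, 4, 5, 6, 7, 8, 9, 10, 12, 13}
Component of 9: {0, 1, 2, 3, 4, 5, 6, 7, 8, 9, 10, 12, 13}

Answer: 0, 1, 2, 3, 4, 5, 6, 7, 8, 9, 10, 12, 13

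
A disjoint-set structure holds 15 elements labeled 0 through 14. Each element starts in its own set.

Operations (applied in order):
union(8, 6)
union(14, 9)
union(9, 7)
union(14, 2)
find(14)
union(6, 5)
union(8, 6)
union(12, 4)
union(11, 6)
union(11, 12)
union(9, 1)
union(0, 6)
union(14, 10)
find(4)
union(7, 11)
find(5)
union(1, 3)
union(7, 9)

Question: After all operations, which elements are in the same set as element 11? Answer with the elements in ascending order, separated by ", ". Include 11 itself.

Answer: 0, 1, 2, 3, 4, 5, 6, 7, 8, 9, 10, 11, 12, 14

Derivation:
Step 1: union(8, 6) -> merged; set of 8 now {6, 8}
Step 2: union(14, 9) -> merged; set of 14 now {9, 14}
Step 3: union(9, 7) -> merged; set of 9 now {7, 9, 14}
Step 4: union(14, 2) -> merged; set of 14 now {2, 7, 9, 14}
Step 5: find(14) -> no change; set of 14 is {2, 7, 9, 14}
Step 6: union(6, 5) -> merged; set of 6 now {5, 6, 8}
Step 7: union(8, 6) -> already same set; set of 8 now {5, 6, 8}
Step 8: union(12, 4) -> merged; set of 12 now {4, 12}
Step 9: union(11, 6) -> merged; set of 11 now {5, 6, 8, 11}
Step 10: union(11, 12) -> merged; set of 11 now {4, 5, 6, 8, 11, 12}
Step 11: union(9, 1) -> merged; set of 9 now {1, 2, 7, 9, 14}
Step 12: union(0, 6) -> merged; set of 0 now {0, 4, 5, 6, 8, 11, 12}
Step 13: union(14, 10) -> merged; set of 14 now {1, 2, 7, 9, 10, 14}
Step 14: find(4) -> no change; set of 4 is {0, 4, 5, 6, 8, 11, 12}
Step 15: union(7, 11) -> merged; set of 7 now {0, 1, 2, 4, 5, 6, 7, 8, 9, 10, 11, 12, 14}
Step 16: find(5) -> no change; set of 5 is {0, 1, 2, 4, 5, 6, 7, 8, 9, 10, 11, 12, 14}
Step 17: union(1, 3) -> merged; set of 1 now {0, 1, 2, 3, 4, 5, 6, 7, 8, 9, 10, 11, 12, 14}
Step 18: union(7, 9) -> already same set; set of 7 now {0, 1, 2, 3, 4, 5, 6, 7, 8, 9, 10, 11, 12, 14}
Component of 11: {0, 1, 2, 3, 4, 5, 6, 7, 8, 9, 10, 11, 12, 14}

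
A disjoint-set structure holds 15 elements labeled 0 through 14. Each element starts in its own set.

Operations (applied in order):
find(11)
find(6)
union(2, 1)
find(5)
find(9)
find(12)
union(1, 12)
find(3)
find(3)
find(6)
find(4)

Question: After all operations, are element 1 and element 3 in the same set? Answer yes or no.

Answer: no

Derivation:
Step 1: find(11) -> no change; set of 11 is {11}
Step 2: find(6) -> no change; set of 6 is {6}
Step 3: union(2, 1) -> merged; set of 2 now {1, 2}
Step 4: find(5) -> no change; set of 5 is {5}
Step 5: find(9) -> no change; set of 9 is {9}
Step 6: find(12) -> no change; set of 12 is {12}
Step 7: union(1, 12) -> merged; set of 1 now {1, 2, 12}
Step 8: find(3) -> no change; set of 3 is {3}
Step 9: find(3) -> no change; set of 3 is {3}
Step 10: find(6) -> no change; set of 6 is {6}
Step 11: find(4) -> no change; set of 4 is {4}
Set of 1: {1, 2, 12}; 3 is not a member.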